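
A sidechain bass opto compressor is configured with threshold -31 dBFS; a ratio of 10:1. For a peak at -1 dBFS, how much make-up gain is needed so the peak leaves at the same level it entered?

27 dB

Without make-up, output = threshold + overshoot/10 = -31 + 3 = -28 dBFS.
Gap to target: 27 dB.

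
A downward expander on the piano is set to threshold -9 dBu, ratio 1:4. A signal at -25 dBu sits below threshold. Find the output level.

Undershoot = (-9) − (-25) = 16 dB.
At 1:4, that expands to 64 dB under threshold.
Output = -9 − 64 = -73 dBu.

-73 dBu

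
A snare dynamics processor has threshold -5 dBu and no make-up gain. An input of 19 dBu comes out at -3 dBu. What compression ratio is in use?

Input overshoot = 19 − (-5) = 24 dB; output overshoot = -3 − (-5) = 2 dB.
Ratio = 24 / 2 = 12.

12:1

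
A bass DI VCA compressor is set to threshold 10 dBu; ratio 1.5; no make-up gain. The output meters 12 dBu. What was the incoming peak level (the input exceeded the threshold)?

13 dBu

That's 2 dB above the 10 dBu threshold.
Undo the ratio: input overshoot = 2 × 1.5 = 3 dB, giving input = 13 dBu.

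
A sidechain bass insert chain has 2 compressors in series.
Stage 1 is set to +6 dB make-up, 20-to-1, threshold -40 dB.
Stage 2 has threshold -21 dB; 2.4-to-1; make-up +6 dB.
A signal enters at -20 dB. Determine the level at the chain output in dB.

-27 dB

Stage 1: overshoot 20 dB → 20/20 = 1 dB → -39 dB; +6 dB make-up → -33 dB.
Stage 2: -33 dB is at or below the -21 dB threshold — no compression; make-up brings it to -27 dB.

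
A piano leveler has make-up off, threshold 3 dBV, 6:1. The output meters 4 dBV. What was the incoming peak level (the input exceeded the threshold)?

The compressed level sits 4 − 3 = 1 dB over threshold.
Input overshoot = R × output overshoot = 6 dB → input = 3 + 6 = 9 dBV.

9 dBV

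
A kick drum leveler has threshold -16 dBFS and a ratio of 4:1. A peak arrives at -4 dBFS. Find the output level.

Overshoot: -4 − (-16) = 12 dB.
4:1 compression reduces that to 12/4 = 3 dB over.
So the level is -16 + 3 = -13 dBFS.

-13 dBFS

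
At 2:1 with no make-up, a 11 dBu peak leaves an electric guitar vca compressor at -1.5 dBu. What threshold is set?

Let T be the threshold. Output overshoot = (input overshoot)/R, so -1.5 − T = (11 − T)/2.
2·(-1.5 − T) = 11 − T → 1·T = -3 − 11 = -14.
T = -14/1 = -14 dBu.

-14 dBu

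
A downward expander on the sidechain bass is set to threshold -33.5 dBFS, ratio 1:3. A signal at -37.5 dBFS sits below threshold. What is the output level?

-45.5 dBFS

Undershoot = (-33.5) − (-37.5) = 4 dB.
At 1:3, that expands to 12 dB under threshold.
Output = -33.5 − 12 = -45.5 dBFS.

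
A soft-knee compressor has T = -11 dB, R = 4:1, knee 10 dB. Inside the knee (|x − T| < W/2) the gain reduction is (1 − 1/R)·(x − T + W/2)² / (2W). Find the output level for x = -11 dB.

x − T + W/2 = -11 − (-11) + 5 = 5.
GR = (1 − 1/4) × 5² / 20 = 0.75 × 25 / 20 = 0.9375 dB.
Output = -11 − 0.9375 = -11.9375 dB.

-11.9375 dB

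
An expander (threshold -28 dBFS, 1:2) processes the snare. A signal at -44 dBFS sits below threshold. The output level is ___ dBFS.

-60 dBFS

Below threshold, a 1:2 expander applies gain = (2−1)×(T − x) of attenuation.
(2−1) × 16 = 16 dB, so output = -44 − 16 = -60 dBFS.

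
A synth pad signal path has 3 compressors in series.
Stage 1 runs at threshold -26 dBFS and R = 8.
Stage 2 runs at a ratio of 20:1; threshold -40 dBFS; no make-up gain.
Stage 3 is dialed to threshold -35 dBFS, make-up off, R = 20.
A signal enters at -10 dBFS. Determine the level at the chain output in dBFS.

Stage 1: -10 dBFS is 16 dB over -26 dBFS; at 8:1 that becomes 2 dB over, giving -24 dBFS.
Stage 2: 16 dB above -40 dBFS, reduced 20:1 to 0.8 dB above → -39.2 dBFS.
Stage 3: -39.2 dBFS is at or below the -35 dBFS threshold — no compression; output -39.2 dBFS.

-39.2 dBFS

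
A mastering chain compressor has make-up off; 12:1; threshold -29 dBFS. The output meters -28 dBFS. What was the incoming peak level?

-17 dBFS

That's 1 dB above the -29 dBFS threshold.
Before 12:1 compression the overshoot was 1 × 12 = 12 dB, so input = -29 + 12 = -17 dBFS.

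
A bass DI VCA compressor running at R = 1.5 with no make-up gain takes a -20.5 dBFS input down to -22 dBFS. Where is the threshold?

Let T be the threshold. Output overshoot = (input overshoot)/R, so -22 − T = (-20.5 − T)/1.5.
1.5·(-22 − T) = -20.5 − T → 0.5·T = -33 − (-20.5) = -12.5.
T = -12.5/0.5 = -25 dBFS.

-25 dBFS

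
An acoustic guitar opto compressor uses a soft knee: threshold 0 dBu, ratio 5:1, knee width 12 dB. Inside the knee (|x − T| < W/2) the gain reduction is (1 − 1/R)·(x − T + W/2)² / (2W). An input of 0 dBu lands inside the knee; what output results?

x − T + W/2 = 0 − 0 + 6 = 6.
GR = (1 − 1/5) × 6² / 24 = 0.8 × 36 / 24 = 1.2 dB.
Output = 0 − 1.2 = -1.2 dBu.

-1.2 dBu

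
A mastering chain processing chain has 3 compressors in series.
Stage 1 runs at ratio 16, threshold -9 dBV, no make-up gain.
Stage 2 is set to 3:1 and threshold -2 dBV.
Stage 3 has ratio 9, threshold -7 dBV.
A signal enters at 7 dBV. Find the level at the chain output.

Stage 1: 16 dB above -9 dBV, reduced 16:1 to 1 dB above → -8 dBV.
Stage 2: below threshold (-8 ≤ -2); passes unchanged; output -8 dBV.
Stage 3: -8 dBV ≤ -7 dBV, so stage 3 doesn't engage; output -8 dBV.

-8 dBV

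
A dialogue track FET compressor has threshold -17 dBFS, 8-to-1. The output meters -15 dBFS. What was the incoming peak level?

The compressed level sits -15 − (-17) = 2 dB over threshold.
Input overshoot = R × output overshoot = 16 dB → input = -17 + 16 = -1 dBFS.

-1 dBFS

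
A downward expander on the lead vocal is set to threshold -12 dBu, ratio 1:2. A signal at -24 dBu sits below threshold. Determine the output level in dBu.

-36 dBu

Undershoot = (-12) − (-24) = 12 dB.
At 1:2, that expands to 24 dB under threshold.
Output = -12 − 24 = -36 dBu.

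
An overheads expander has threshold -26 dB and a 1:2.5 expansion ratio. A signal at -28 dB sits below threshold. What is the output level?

The input is 2 dB below the -26 dB threshold.
A 1:2.5 expander multiplies undershoot by 2.5: 2 × 2.5 = 5 dB below threshold.
Output = -26 − 5 = -31 dB.

-31 dB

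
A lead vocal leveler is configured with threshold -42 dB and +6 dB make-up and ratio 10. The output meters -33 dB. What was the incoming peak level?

-12 dB

Before make-up, the level was -33 − 6 = -39 dB.
The compressed level sits -39 − (-42) = 3 dB over threshold.
Input overshoot = R × output overshoot = 30 dB → input = -42 + 30 = -12 dB.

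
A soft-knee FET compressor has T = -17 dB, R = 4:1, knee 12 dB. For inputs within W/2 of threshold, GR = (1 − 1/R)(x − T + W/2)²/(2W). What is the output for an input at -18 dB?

-18.78125 dB

x − T + W/2 = -18 − (-17) + 6 = 5.
GR = (1 − 1/4) × 5² / 24 = 0.75 × 25 / 24 = 0.78125 dB.
Output = -18 − 0.78125 = -18.78125 dB.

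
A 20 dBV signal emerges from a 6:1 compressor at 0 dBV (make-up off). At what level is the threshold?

Input is 24 dB above T (since output overshoot × R = input overshoot: (0 − T)·6 = 20 − T gives T = -4 dBV).
Check: -4 + (20 − (-4))/6 = -4 + 4 = 0 dBV. ✓

-4 dBV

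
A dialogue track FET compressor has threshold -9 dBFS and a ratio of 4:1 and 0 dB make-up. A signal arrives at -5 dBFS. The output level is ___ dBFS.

-8 dBFS

Overshoot: -5 − (-9) = 4 dB.
At 4:1 the overshoot is divided by 4, leaving 1 dB above threshold.
So the level is -9 + 1 = -8 dBFS.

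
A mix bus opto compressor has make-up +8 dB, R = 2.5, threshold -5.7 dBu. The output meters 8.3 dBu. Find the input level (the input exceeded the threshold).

Remove make-up: 8.3 − 8 = 0.3 dBu.
The compressed level sits 0.3 − (-5.7) = 6 dB over threshold.
Before 2.5:1 compression the overshoot was 6 × 2.5 = 15 dB, so input = -5.7 + 15 = 9.3 dBu.

9.3 dBu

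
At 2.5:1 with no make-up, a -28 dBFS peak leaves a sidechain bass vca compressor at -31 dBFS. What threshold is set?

Gain reduction = -28 − (-31) = 3 dB; output overshoot = GR / (R − 1) = 3 / 1.5 = 2 dB.
Threshold = output − output overshoot = -31 − 2 = -33 dBFS.

-33 dBFS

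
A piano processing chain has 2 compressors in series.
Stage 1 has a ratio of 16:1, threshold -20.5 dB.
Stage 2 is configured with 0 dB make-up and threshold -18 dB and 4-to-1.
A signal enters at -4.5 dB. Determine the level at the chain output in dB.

Stage 1: -4.5 dB is 16 dB over -20.5 dB; at 16:1 that becomes 1 dB over, giving -19.5 dB.
Stage 2: below threshold (-19.5 ≤ -18); passes unchanged; output -19.5 dB.

-19.5 dB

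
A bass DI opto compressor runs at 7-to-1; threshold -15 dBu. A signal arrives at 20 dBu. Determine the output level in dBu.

-10 dBu

Overshoot: 20 − (-15) = 35 dB.
The 35 dB excess becomes 5 dB after 7:1 reduction.
That puts the output at -10 dBu.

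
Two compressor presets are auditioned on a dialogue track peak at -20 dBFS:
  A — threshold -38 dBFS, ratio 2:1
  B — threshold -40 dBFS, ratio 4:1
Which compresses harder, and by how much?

B, by 6 dB

A: overshoot 18 dB → output overshoot 9 dB → GR 9 dB.
B: overshoot 20 dB → output overshoot 5 dB → GR 15 dB.
Difference: 6 dB in favour of B.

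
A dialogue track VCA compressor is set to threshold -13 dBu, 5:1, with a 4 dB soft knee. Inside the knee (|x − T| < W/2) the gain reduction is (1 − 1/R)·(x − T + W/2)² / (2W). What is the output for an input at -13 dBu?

-13.4 dBu

x − T + W/2 = -13 − (-13) + 2 = 2.
GR = (1 − 1/5) × 2² / 8 = 0.8 × 4 / 8 = 0.4 dB.
Output = -13 − 0.4 = -13.4 dBu.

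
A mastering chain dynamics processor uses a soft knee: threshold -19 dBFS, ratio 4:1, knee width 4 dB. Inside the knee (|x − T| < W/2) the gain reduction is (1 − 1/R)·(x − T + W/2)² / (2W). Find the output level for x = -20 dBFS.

-20.09375 dBFS

x − T + W/2 = -20 − (-19) + 2 = 1.
GR = (1 − 1/4) × 1² / 8 = 0.75 × 1 / 8 = 0.09375 dB.
Output = -20 − 0.09375 = -20.09375 dBFS.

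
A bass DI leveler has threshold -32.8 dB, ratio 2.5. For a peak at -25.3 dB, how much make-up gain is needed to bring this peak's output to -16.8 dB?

13 dB

The peak compresses to -32.8 + 7.5/2.5 = -29.8 dB.
To reach -16.8 dB requires -16.8 − (-29.8) = 13 dB of make-up.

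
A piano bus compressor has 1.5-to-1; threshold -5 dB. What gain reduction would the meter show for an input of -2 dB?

-2 dB exceeds the threshold by 3 dB.
At 1.5:1, output sits 3/1.5 = 2 dB above threshold.
GR = overshoot in − overshoot out = 3 − 2 = 1 dB.

1 dB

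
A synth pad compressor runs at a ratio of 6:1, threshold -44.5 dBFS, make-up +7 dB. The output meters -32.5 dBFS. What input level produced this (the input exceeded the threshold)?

-14.5 dBFS

Stripping the +7 dB make-up gives -39.5 dBFS at the gain stage.
That's 5 dB above the -44.5 dBFS threshold.
Before 6:1 compression the overshoot was 5 × 6 = 30 dB, so input = -44.5 + 30 = -14.5 dBFS.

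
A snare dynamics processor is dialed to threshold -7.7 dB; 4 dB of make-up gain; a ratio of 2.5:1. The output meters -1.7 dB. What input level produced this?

Remove make-up: -1.7 − 4 = -5.7 dB.
That's 2 dB above the -7.7 dB threshold.
Undo the ratio: input overshoot = 2 × 2.5 = 5 dB, giving input = -2.7 dB.

-2.7 dB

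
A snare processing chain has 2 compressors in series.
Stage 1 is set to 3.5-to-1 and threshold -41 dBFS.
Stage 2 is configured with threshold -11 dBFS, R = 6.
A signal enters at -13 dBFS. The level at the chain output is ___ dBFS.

-33 dBFS

Stage 1: -13 dBFS is 28 dB over -41 dBFS; at 3.5:1 that becomes 8 dB over, giving -33 dBFS.
Stage 2: below threshold (-33 ≤ -11); passes unchanged; output -33 dBFS.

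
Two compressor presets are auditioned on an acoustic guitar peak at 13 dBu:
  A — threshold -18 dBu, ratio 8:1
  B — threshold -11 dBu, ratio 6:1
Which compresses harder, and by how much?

A: overshoot 31 dB → output overshoot 3.875 dB → GR 27.125 dB.
B: overshoot 24 dB → output overshoot 4 dB → GR 20 dB.
Difference: 7.125 dB in favour of A.

A, by 7.125 dB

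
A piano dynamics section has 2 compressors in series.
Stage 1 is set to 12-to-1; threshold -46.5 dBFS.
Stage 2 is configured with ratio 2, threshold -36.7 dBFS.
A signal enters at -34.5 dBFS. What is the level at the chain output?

-45.5 dBFS

Stage 1: 12 dB above -46.5 dBFS, reduced 12:1 to 1 dB above → -45.5 dBFS.
Stage 2: -45.5 dBFS ≤ -36.7 dBFS, so stage 2 doesn't engage; output -45.5 dBFS.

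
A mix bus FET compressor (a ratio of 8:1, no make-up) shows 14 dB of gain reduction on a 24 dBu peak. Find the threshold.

8 dBu

Let T be the threshold. Output overshoot = (input overshoot)/R, so 10 − T = (24 − T)/8.
8·(10 − T) = 24 − T → 7·T = 80 − 24 = 56.
T = 56/7 = 8 dBu.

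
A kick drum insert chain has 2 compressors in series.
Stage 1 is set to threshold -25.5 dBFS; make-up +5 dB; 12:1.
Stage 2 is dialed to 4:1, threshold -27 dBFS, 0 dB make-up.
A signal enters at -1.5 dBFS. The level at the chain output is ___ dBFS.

-24.875 dBFS

Stage 1: 24 dB above -25.5 dBFS, reduced 12:1 to 2 dB above → -23.5 dBFS; +5 dB make-up → -18.5 dBFS.
Stage 2: overshoot 8.5 dB → 8.5/4 = 2.125 dB → -24.875 dBFS.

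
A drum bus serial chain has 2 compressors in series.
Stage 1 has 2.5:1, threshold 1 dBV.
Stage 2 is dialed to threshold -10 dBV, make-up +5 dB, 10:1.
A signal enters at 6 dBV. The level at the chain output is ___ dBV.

Stage 1: 6 dBV is 5 dB over 1 dBV; at 2.5:1 that becomes 2 dB over, giving 3 dBV.
Stage 2: 3 dBV is 13 dB over -10 dBV; at 10:1 that becomes 1.3 dB over, giving -8.7 dBV; +5 dB make-up → -3.7 dBV.

-3.7 dBV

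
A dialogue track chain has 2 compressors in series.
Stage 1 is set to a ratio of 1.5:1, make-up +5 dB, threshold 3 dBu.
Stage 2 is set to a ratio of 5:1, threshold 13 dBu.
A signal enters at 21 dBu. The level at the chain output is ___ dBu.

Stage 1: 18 dB above 3 dBu, reduced 1.5:1 to 12 dB above → 15 dBu; +5 dB make-up → 20 dBu.
Stage 2: overshoot 7 dB → 7/5 = 1.4 dB → 14.4 dBu.

14.4 dBu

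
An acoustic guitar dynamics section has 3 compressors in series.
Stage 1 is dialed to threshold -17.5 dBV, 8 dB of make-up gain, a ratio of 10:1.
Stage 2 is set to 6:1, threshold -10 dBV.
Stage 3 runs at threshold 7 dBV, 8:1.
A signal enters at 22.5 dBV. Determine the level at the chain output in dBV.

Stage 1: 22.5 dBV is 40 dB over -17.5 dBV; at 10:1 that becomes 4 dB over, giving -13.5 dBV; +8 dB make-up → -5.5 dBV.
Stage 2: 4.5 dB above -10 dBV, reduced 6:1 to 0.75 dB above → -9.25 dBV.
Stage 3: below threshold (-9.25 ≤ 7); passes unchanged; output -9.25 dBV.

-9.25 dBV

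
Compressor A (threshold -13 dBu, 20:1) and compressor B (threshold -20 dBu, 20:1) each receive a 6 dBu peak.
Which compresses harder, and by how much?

B, by 6.65 dB

A: 19 dB over, compressed to 0.95 dB over, so 18.05 dB of GR.
B: 26 dB over, compressed to 1.3 dB over, so 24.7 dB of GR.
B applies 6.65 dB more gain reduction.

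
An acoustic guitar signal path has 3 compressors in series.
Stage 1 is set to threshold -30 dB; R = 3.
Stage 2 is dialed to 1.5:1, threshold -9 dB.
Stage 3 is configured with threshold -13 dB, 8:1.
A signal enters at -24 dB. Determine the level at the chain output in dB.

Stage 1: 6 dB above -30 dB, reduced 3:1 to 2 dB above → -28 dB.
Stage 2: -28 dB is at or below the -9 dB threshold — no compression; output -28 dB.
Stage 3: below threshold (-28 ≤ -13); passes unchanged; output -28 dB.

-28 dB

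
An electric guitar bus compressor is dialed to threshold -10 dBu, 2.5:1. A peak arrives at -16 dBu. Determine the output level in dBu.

-16 dBu

-16 dBu is 6 dB below the -10 dBu threshold, so no gain reduction is applied.
Output = input = -16 dBu.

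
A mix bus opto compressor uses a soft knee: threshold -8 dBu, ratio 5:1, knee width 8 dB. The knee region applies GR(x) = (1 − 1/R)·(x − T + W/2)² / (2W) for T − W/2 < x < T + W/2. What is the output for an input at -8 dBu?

-8.8 dBu

x − T + W/2 = -8 − (-8) + 4 = 4.
GR = (1 − 1/5) × 4² / 16 = 0.8 × 16 / 16 = 0.8 dB.
Output = -8 − 0.8 = -8.8 dBu.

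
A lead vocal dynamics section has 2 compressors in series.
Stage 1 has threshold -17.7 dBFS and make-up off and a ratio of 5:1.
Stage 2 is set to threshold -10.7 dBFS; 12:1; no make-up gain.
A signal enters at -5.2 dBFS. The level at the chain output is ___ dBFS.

-15.2 dBFS

Stage 1: 12.5 dB above -17.7 dBFS, reduced 5:1 to 2.5 dB above → -15.2 dBFS.
Stage 2: -15.2 dBFS ≤ -10.7 dBFS, so stage 2 doesn't engage; output -15.2 dBFS.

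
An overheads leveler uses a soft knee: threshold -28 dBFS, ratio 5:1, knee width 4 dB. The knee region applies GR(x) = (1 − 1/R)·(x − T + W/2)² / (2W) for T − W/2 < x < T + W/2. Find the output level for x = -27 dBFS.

-27.9 dBFS

x − T + W/2 = -27 − (-28) + 2 = 3.
GR = (1 − 1/5) × 3² / 8 = 0.8 × 9 / 8 = 0.9 dB.
Output = -27 − 0.9 = -27.9 dBFS.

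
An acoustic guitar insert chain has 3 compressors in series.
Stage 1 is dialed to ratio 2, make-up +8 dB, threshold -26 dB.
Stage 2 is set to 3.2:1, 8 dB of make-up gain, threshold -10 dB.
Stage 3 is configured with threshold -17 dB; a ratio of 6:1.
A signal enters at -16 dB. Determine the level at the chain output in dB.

Stage 1: overshoot 10 dB → 10/2 = 5 dB → -21 dB; +8 dB make-up → -13 dB.
Stage 2: -13 dB ≤ -10 dB, so stage 2 doesn't engage; make-up brings it to -5 dB.
Stage 3: 12 dB above -17 dB, reduced 6:1 to 2 dB above → -15 dB.

-15 dB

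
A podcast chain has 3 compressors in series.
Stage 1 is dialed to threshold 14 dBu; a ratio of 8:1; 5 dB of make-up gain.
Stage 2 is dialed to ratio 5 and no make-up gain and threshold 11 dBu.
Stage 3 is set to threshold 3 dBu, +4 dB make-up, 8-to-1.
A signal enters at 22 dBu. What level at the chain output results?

8.225 dBu

Stage 1: 22 dBu is 8 dB over 14 dBu; at 8:1 that becomes 1 dB over, giving 15 dBu; +5 dB make-up → 20 dBu.
Stage 2: overshoot 9 dB → 9/5 = 1.8 dB → 12.8 dBu.
Stage 3: overshoot 9.8 dB → 9.8/8 = 1.225 dB → 4.225 dBu; +4 dB make-up → 8.225 dBu.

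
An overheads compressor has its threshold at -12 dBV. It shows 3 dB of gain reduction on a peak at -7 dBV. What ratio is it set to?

2.5:1

Input overshoot = -7 − (-12) = 5 dB.
Output overshoot = 5 − 3 = 2 dB.
Ratio = input overshoot / output overshoot = 5 / 2 = 2.5.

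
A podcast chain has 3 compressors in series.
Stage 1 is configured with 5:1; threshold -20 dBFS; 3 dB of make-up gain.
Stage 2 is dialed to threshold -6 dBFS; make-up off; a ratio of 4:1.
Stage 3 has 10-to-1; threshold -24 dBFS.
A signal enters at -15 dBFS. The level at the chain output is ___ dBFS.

-23.2 dBFS

Stage 1: -15 dBFS is 5 dB over -20 dBFS; at 5:1 that becomes 1 dB over, giving -19 dBFS; +3 dB make-up → -16 dBFS.
Stage 2: -16 dBFS is at or below the -6 dBFS threshold — no compression; output -16 dBFS.
Stage 3: overshoot 8 dB → 8/10 = 0.8 dB → -23.2 dBFS.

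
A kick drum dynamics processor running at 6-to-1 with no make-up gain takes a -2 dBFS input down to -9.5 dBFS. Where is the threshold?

Let T be the threshold. Output overshoot = (input overshoot)/R, so -9.5 − T = (-2 − T)/6.
6·(-9.5 − T) = -2 − T → 5·T = -57 − (-2) = -55.
T = -55/5 = -11 dBFS.

-11 dBFS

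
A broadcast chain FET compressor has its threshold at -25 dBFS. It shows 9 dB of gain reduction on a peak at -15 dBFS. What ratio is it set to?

Input overshoot = -15 − (-25) = 10 dB.
Output overshoot = 10 − 9 = 1 dB.
Ratio = input overshoot / output overshoot = 10 / 1 = 10.

10:1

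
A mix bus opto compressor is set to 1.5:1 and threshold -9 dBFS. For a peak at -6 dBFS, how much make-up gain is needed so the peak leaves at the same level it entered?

1 dB

The peak compresses to -9 + 3/1.5 = -7 dBFS.
To reach -6 dBFS requires -6 − (-7) = 1 dB of make-up.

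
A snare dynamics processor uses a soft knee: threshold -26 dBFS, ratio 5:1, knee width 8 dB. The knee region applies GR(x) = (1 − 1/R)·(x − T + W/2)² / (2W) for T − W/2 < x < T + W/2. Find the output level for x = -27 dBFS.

-27.45 dBFS

x − T + W/2 = -27 − (-26) + 4 = 3.
GR = (1 − 1/5) × 3² / 16 = 0.8 × 9 / 16 = 0.45 dB.
Output = -27 − 0.45 = -27.45 dBFS.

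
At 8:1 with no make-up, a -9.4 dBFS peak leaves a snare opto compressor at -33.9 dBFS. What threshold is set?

-37.4 dBFS

Input is 28 dB above T (since output overshoot × R = input overshoot: (-33.9 − T)·8 = -9.4 − T gives T = -37.4 dBFS).
Check: -37.4 + (-9.4 − (-37.4))/8 = -37.4 + 3.5 = -33.9 dBFS. ✓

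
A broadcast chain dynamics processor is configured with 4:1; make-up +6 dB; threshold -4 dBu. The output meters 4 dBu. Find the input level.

4 dBu

Before make-up, the level was 4 − 6 = -2 dBu.
That's 2 dB above the -4 dBu threshold.
Undo the ratio: input overshoot = 2 × 4 = 8 dB, giving input = 4 dBu.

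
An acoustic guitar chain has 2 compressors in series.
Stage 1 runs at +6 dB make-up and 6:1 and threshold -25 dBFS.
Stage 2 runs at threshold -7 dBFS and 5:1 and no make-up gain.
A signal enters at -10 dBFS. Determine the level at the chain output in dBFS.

Stage 1: overshoot 15 dB → 15/6 = 2.5 dB → -22.5 dBFS; +6 dB make-up → -16.5 dBFS.
Stage 2: -16.5 dBFS ≤ -7 dBFS, so stage 2 doesn't engage; output -16.5 dBFS.

-16.5 dBFS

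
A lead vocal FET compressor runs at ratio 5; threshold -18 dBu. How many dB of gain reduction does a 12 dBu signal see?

24 dB

The signal is 30 dB above threshold.
A 5:1 ratio leaves 6 dB of that excess.
GR = overshoot in − overshoot out = 30 − 6 = 24 dB.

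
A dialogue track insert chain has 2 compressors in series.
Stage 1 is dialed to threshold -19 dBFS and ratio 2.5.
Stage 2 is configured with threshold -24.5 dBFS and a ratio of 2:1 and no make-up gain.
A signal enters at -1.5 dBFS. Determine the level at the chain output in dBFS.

Stage 1: -1.5 dBFS is 17.5 dB over -19 dBFS; at 2.5:1 that becomes 7 dB over, giving -12 dBFS.
Stage 2: overshoot 12.5 dB → 12.5/2 = 6.25 dB → -18.25 dBFS.

-18.25 dBFS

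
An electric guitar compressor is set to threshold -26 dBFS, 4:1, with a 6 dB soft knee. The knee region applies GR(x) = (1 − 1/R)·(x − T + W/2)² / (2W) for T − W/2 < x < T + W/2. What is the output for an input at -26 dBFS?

x − T + W/2 = -26 − (-26) + 3 = 3.
GR = (1 − 1/4) × 3² / 12 = 0.75 × 9 / 12 = 0.5625 dB.
Output = -26 − 0.5625 = -26.5625 dBFS.

-26.5625 dBFS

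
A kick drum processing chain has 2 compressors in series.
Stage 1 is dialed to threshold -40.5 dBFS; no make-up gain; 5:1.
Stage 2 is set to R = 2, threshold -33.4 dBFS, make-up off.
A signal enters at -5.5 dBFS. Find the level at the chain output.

-33.5 dBFS

Stage 1: overshoot 35 dB → 35/5 = 7 dB → -33.5 dBFS.
Stage 2: -33.5 dBFS is at or below the -33.4 dBFS threshold — no compression; output -33.5 dBFS.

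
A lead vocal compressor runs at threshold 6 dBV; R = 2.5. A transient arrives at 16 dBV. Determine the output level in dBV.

10 dBV

Overshoot: 16 − 6 = 10 dB.
The 10 dB excess becomes 4 dB after 2.5:1 reduction.
That puts the output at 10 dBV.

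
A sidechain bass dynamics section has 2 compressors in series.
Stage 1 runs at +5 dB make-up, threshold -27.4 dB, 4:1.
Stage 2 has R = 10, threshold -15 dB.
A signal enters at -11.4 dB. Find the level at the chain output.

-18.4 dB

Stage 1: -11.4 dB is 16 dB over -27.4 dB; at 4:1 that becomes 4 dB over, giving -23.4 dB; +5 dB make-up → -18.4 dB.
Stage 2: -18.4 dB ≤ -15 dB, so stage 2 doesn't engage; output -18.4 dB.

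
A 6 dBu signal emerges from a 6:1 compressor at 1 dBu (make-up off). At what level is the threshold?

Let T be the threshold. Output overshoot = (input overshoot)/R, so 1 − T = (6 − T)/6.
6·(1 − T) = 6 − T → 5·T = 6 − 6 = 0.
T = 0/5 = 0 dBu.

0 dBu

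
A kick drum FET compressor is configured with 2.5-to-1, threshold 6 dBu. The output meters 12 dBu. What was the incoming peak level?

The compressed level sits 12 − 6 = 6 dB over threshold.
Before 2.5:1 compression the overshoot was 6 × 2.5 = 15 dB, so input = 6 + 15 = 21 dBu.

21 dBu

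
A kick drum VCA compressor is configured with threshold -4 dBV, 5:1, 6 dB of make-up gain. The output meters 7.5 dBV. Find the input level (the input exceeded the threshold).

23.5 dBV

Stripping the +6 dB make-up gives 1.5 dBV at the gain stage.
The compressed level sits 1.5 − (-4) = 5.5 dB over threshold.
Input overshoot = R × output overshoot = 27.5 dB → input = -4 + 27.5 = 23.5 dBV.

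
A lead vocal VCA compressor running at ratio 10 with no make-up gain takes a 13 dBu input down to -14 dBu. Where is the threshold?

-17 dBu

Let T be the threshold. Output overshoot = (input overshoot)/R, so -14 − T = (13 − T)/10.
10·(-14 − T) = 13 − T → 9·T = -140 − 13 = -153.
T = -153/9 = -17 dBu.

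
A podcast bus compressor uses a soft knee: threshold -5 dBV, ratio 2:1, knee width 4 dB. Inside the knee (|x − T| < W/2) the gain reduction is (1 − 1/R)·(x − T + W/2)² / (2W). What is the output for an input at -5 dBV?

x − T + W/2 = -5 − (-5) + 2 = 2.
GR = (1 − 1/2) × 2² / 8 = 0.5 × 4 / 8 = 0.25 dB.
Output = -5 − 0.25 = -5.25 dBV.

-5.25 dBV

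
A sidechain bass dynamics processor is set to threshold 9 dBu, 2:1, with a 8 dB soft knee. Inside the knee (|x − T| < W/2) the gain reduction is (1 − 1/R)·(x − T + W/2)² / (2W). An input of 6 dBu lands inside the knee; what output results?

5.96875 dBu

x − T + W/2 = 6 − 9 + 4 = 1.
GR = (1 − 1/2) × 1² / 16 = 0.5 × 1 / 16 = 0.03125 dB.
Output = 6 − 0.03125 = 5.96875 dBu.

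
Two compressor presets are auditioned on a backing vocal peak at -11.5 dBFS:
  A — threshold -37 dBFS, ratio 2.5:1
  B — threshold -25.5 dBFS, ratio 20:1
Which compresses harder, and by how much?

A: GR = 25.5 − 25.5/2.5 = 15.3 dB.
B: GR = 14 − 14/20 = 13.3 dB.
A reduces 2 dB more.

A, by 2 dB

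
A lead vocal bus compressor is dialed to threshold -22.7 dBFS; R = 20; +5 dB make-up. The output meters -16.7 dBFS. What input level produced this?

-2.7 dBFS

Remove make-up: -16.7 − 5 = -21.7 dBFS.
That's 1 dB above the -22.7 dBFS threshold.
Undo the ratio: input overshoot = 1 × 20 = 20 dB, giving input = -2.7 dBFS.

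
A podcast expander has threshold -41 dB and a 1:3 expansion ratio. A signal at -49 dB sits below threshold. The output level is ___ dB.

Undershoot = (-41) − (-49) = 8 dB.
At 1:3, that expands to 24 dB under threshold.
Output = -41 − 24 = -65 dB.

-65 dB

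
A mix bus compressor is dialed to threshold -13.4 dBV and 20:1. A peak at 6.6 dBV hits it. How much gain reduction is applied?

19 dB

Overshoot = 6.6 − (-13.4) = 20 dB.
A 20:1 ratio leaves 1 dB of that excess.
GR = overshoot in − overshoot out = 20 − 1 = 19 dB.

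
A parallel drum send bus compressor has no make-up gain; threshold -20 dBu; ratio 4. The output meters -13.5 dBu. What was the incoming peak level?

The compressed level sits -13.5 − (-20) = 6.5 dB over threshold.
Undo the ratio: input overshoot = 6.5 × 4 = 26 dB, giving input = 6 dBu.

6 dBu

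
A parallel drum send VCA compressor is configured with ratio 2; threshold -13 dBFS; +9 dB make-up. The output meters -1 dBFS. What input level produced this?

-7 dBFS

Remove make-up: -1 − 9 = -10 dBFS.
The compressed level sits -10 − (-13) = 3 dB over threshold.
Before 2:1 compression the overshoot was 3 × 2 = 6 dB, so input = -13 + 6 = -7 dBFS.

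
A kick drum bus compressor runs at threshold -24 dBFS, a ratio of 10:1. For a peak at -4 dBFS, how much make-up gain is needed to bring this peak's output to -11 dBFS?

11 dB

Without make-up, output = threshold + overshoot/10 = -24 + 2 = -22 dBFS.
Gap to target: 11 dB.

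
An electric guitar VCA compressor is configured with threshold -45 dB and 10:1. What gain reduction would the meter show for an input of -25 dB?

18 dB

The signal is 20 dB above threshold.
After 10:1 compression the overshoot becomes 20/10 = 2 dB.
So the signal is attenuated by 20 − 2 = 18 dB.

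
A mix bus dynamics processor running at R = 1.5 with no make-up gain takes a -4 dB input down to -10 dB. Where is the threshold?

Let T be the threshold. Output overshoot = (input overshoot)/R, so -10 − T = (-4 − T)/1.5.
1.5·(-10 − T) = -4 − T → 0.5·T = -15 − (-4) = -11.
T = -11/0.5 = -22 dB.

-22 dB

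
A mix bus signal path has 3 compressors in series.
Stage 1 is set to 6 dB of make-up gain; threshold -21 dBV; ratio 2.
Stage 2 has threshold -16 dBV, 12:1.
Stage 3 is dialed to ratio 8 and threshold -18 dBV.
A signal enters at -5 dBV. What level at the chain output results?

-17.65625 dBV

Stage 1: overshoot 16 dB → 16/2 = 8 dB → -13 dBV; +6 dB make-up → -7 dBV.
Stage 2: -7 dBV is 9 dB over -16 dBV; at 12:1 that becomes 0.75 dB over, giving -15.25 dBV.
Stage 3: overshoot 2.75 dB → 2.75/8 = 0.34375 dB → -17.65625 dBV.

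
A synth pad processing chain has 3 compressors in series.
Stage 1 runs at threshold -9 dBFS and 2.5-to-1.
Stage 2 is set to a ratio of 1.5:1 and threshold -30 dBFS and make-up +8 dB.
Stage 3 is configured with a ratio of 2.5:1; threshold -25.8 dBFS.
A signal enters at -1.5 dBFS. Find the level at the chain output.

-17.88 dBFS

Stage 1: overshoot 7.5 dB → 7.5/2.5 = 3 dB → -6 dBFS.
Stage 2: -6 dBFS is 24 dB over -30 dBFS; at 1.5:1 that becomes 16 dB over, giving -14 dBFS; +8 dB make-up → -6 dBFS.
Stage 3: 19.8 dB above -25.8 dBFS, reduced 2.5:1 to 7.92 dB above → -17.88 dBFS.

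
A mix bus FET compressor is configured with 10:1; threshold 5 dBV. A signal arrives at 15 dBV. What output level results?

6 dBV

The input is 10 dB above the 5 dBV threshold.
10:1 compression reduces that to 10/10 = 1 dB over.
That puts the output at 6 dBV.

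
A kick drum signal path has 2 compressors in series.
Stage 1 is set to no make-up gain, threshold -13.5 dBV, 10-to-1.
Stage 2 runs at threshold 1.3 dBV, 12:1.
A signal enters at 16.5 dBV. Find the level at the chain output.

Stage 1: 16.5 dBV is 30 dB over -13.5 dBV; at 10:1 that becomes 3 dB over, giving -10.5 dBV.
Stage 2: -10.5 dBV ≤ 1.3 dBV, so stage 2 doesn't engage; output -10.5 dBV.

-10.5 dBV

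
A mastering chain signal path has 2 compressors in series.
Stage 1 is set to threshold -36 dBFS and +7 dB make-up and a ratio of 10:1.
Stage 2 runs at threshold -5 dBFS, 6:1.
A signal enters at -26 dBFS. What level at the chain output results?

-28 dBFS

Stage 1: overshoot 10 dB → 10/10 = 1 dB → -35 dBFS; +7 dB make-up → -28 dBFS.
Stage 2: -28 dBFS ≤ -5 dBFS, so stage 2 doesn't engage; output -28 dBFS.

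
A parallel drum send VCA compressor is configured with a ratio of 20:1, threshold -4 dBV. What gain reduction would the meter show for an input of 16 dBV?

19 dB

Overshoot = 16 − (-4) = 20 dB.
After 20:1 compression the overshoot becomes 20/20 = 1 dB.
So the signal is attenuated by 20 − 1 = 19 dB.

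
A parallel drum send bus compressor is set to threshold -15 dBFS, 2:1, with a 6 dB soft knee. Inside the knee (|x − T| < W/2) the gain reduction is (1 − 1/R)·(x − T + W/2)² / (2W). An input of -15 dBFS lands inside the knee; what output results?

-15.375 dBFS

x − T + W/2 = -15 − (-15) + 3 = 3.
GR = (1 − 1/2) × 3² / 12 = 0.5 × 9 / 12 = 0.375 dB.
Output = -15 − 0.375 = -15.375 dBFS.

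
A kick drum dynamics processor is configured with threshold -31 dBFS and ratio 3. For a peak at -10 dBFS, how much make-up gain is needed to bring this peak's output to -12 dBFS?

Without make-up, output = threshold + overshoot/3 = -31 + 7 = -24 dBFS.
Gap to target: 12 dB.

12 dB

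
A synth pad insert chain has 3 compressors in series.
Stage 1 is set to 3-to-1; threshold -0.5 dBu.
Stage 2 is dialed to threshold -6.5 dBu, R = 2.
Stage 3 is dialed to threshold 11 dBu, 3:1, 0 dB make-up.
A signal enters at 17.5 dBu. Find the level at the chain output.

Stage 1: 17.5 dBu is 18 dB over -0.5 dBu; at 3:1 that becomes 6 dB over, giving 5.5 dBu.
Stage 2: overshoot 12 dB → 12/2 = 6 dB → -0.5 dBu.
Stage 3: -0.5 dBu is at or below the 11 dBu threshold — no compression; output -0.5 dBu.

-0.5 dBu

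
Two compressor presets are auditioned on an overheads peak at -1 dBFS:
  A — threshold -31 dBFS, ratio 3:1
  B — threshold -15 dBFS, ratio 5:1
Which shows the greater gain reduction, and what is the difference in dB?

A: overshoot 30 dB → output overshoot 10 dB → GR 20 dB.
B: overshoot 14 dB → output overshoot 2.8 dB → GR 11.2 dB.
A reduces 8.8 dB more.

A, by 8.8 dB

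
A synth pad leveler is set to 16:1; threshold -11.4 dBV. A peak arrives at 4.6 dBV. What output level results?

-10.4 dBV

4.6 dBV sits 16 dB over threshold.
At 16:1 the overshoot is divided by 16, leaving 1 dB above threshold.
So the level is -11.4 + 1 = -10.4 dBV.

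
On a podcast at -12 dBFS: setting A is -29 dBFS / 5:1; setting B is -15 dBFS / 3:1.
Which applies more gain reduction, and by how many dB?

A: GR = 17 − 17/5 = 13.6 dB.
B: GR = 3 − 3/3 = 2 dB.
Difference: 11.6 dB in favour of A.

A, by 11.6 dB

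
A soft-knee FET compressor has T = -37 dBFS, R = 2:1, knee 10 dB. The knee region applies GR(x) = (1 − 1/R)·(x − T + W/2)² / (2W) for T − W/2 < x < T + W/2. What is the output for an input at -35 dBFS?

x − T + W/2 = -35 − (-37) + 5 = 7.
GR = (1 − 1/2) × 7² / 20 = 0.5 × 49 / 20 = 1.225 dB.
Output = -35 − 1.225 = -36.225 dBFS.

-36.225 dBFS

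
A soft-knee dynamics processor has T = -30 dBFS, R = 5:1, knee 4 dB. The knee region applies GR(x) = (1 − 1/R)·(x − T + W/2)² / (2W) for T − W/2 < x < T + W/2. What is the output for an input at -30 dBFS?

x − T + W/2 = -30 − (-30) + 2 = 2.
GR = (1 − 1/5) × 2² / 8 = 0.8 × 4 / 8 = 0.4 dB.
Output = -30 − 0.4 = -30.4 dBFS.

-30.4 dBFS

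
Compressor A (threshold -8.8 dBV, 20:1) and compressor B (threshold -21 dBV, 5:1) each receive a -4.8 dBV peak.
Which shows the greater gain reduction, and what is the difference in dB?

A: GR = 4 − 4/20 = 3.8 dB.
B: GR = 16.2 − 16.2/5 = 12.96 dB.
Difference: 9.16 dB in favour of B.

B, by 9.16 dB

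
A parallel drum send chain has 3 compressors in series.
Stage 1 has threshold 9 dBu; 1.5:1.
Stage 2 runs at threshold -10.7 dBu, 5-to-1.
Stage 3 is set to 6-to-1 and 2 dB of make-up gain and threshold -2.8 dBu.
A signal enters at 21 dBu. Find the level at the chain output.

Stage 1: overshoot 12 dB → 12/1.5 = 8 dB → 17 dBu.
Stage 2: 17 dBu is 27.7 dB over -10.7 dBu; at 5:1 that becomes 5.54 dB over, giving -5.16 dBu.
Stage 3: -5.16 dBu is at or below the -2.8 dBu threshold — no compression; make-up brings it to -3.16 dBu.

-3.16 dBu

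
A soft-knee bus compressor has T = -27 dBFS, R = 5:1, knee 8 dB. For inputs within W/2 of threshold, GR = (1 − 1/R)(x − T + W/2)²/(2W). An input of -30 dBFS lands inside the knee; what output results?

x − T + W/2 = -30 − (-27) + 4 = 1.
GR = (1 − 1/5) × 1² / 16 = 0.8 × 1 / 16 = 0.05 dB.
Output = -30 − 0.05 = -30.05 dBFS.

-30.05 dBFS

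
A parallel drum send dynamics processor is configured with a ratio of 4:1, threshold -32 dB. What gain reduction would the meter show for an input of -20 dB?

Overshoot = -20 − (-32) = 12 dB.
After 4:1 compression the overshoot becomes 12/4 = 3 dB.
GR = overshoot in − overshoot out = 12 − 3 = 9 dB.

9 dB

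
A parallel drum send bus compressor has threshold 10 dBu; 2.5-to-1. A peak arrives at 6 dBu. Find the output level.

6 dBu

6 dBu is 4 dB below the 10 dBu threshold, so no gain reduction is applied.
Output = input = 6 dBu.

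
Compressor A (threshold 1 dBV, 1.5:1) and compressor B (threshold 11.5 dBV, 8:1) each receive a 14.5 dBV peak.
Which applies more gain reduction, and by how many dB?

A, by 1.875 dB

A: 13.5 dB over, compressed to 9 dB over, so 4.5 dB of GR.
B: 3 dB over, compressed to 0.375 dB over, so 2.625 dB of GR.
Difference: 1.875 dB in favour of A.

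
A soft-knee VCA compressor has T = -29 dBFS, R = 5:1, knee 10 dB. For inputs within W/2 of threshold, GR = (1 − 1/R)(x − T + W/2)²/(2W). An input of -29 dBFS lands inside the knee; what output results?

x − T + W/2 = -29 − (-29) + 5 = 5.
GR = (1 − 1/5) × 5² / 20 = 0.8 × 25 / 20 = 1 dB.
Output = -29 − 1 = -30 dBFS.

-30 dBFS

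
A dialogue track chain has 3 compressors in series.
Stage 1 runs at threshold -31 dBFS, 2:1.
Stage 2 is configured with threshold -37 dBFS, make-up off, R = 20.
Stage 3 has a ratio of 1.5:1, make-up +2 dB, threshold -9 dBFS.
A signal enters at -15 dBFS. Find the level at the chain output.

-34.3 dBFS

Stage 1: overshoot 16 dB → 16/2 = 8 dB → -23 dBFS.
Stage 2: -23 dBFS is 14 dB over -37 dBFS; at 20:1 that becomes 0.7 dB over, giving -36.3 dBFS.
Stage 3: below threshold (-36.3 ≤ -9); passes unchanged; make-up brings it to -34.3 dBFS.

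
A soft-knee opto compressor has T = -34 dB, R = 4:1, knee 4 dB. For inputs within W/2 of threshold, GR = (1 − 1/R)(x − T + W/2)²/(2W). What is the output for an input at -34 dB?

-34.375 dB

x − T + W/2 = -34 − (-34) + 2 = 2.
GR = (1 − 1/4) × 2² / 8 = 0.75 × 4 / 8 = 0.375 dB.
Output = -34 − 0.375 = -34.375 dB.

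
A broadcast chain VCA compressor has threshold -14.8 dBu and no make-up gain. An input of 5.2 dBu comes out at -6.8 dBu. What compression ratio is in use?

2.5:1

Input overshoot = 5.2 − (-14.8) = 20 dB; output overshoot = -6.8 − (-14.8) = 8 dB.
Ratio = 20 / 8 = 2.5.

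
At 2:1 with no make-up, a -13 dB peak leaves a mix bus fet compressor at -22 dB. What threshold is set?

Gain reduction = -13 − (-22) = 9 dB; output overshoot = GR / (R − 1) = 9 / 1 = 9 dB.
Threshold = output − output overshoot = -22 − 9 = -31 dB.

-31 dB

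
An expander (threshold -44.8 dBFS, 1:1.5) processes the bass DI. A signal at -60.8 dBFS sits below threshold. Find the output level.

The input is 16 dB below the -44.8 dBFS threshold.
A 1:1.5 expander multiplies undershoot by 1.5: 16 × 1.5 = 24 dB below threshold.
Output = -44.8 − 24 = -68.8 dBFS.

-68.8 dBFS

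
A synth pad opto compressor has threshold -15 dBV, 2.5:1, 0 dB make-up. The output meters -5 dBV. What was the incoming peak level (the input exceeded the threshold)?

10 dBV

The compressed level sits -5 − (-15) = 10 dB over threshold.
Before 2.5:1 compression the overshoot was 10 × 2.5 = 25 dB, so input = -15 + 25 = 10 dBV.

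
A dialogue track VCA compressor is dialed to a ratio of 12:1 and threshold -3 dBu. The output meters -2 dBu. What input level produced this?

9 dBu

That's 1 dB above the -3 dBu threshold.
Undo the ratio: input overshoot = 1 × 12 = 12 dB, giving input = 9 dBu.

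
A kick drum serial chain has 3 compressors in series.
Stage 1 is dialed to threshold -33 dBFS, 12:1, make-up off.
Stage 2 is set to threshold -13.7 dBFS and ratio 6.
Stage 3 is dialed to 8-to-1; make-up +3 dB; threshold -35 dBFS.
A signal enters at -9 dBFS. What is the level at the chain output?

Stage 1: overshoot 24 dB → 24/12 = 2 dB → -31 dBFS.
Stage 2: -31 dBFS is at or below the -13.7 dBFS threshold — no compression; output -31 dBFS.
Stage 3: -31 dBFS is 4 dB over -35 dBFS; at 8:1 that becomes 0.5 dB over, giving -34.5 dBFS; +3 dB make-up → -31.5 dBFS.

-31.5 dBFS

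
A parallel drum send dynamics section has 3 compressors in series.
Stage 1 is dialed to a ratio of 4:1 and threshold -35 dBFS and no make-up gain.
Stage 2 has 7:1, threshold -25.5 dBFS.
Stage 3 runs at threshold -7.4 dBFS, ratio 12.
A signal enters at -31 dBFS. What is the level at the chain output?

Stage 1: -31 dBFS is 4 dB over -35 dBFS; at 4:1 that becomes 1 dB over, giving -34 dBFS.
Stage 2: below threshold (-34 ≤ -25.5); passes unchanged; output -34 dBFS.
Stage 3: -34 dBFS is at or below the -7.4 dBFS threshold — no compression; output -34 dBFS.

-34 dBFS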